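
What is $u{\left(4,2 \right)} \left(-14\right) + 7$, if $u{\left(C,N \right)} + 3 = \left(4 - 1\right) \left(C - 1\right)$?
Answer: $-77$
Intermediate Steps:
$u{\left(C,N \right)} = -6 + 3 C$ ($u{\left(C,N \right)} = -3 + \left(4 - 1\right) \left(C - 1\right) = -3 + 3 \left(-1 + C\right) = -3 + \left(-3 + 3 C\right) = -6 + 3 C$)
$u{\left(4,2 \right)} \left(-14\right) + 7 = \left(-6 + 3 \cdot 4\right) \left(-14\right) + 7 = \left(-6 + 12\right) \left(-14\right) + 7 = 6 \left(-14\right) + 7 = -84 + 7 = -77$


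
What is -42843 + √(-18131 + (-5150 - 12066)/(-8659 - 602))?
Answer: -42843 + 5*I*√141030939/441 ≈ -42843.0 + 134.64*I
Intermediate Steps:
-42843 + √(-18131 + (-5150 - 12066)/(-8659 - 602)) = -42843 + √(-18131 - 17216/(-9261)) = -42843 + √(-18131 - 17216*(-1/9261)) = -42843 + √(-18131 + 17216/9261) = -42843 + √(-167893975/9261) = -42843 + 5*I*√141030939/441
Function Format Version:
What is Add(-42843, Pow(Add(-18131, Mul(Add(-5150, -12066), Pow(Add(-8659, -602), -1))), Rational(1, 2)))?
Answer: Add(-42843, Mul(Rational(5, 441), I, Pow(141030939, Rational(1, 2)))) ≈ Add(-42843., Mul(134.64, I))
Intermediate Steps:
Add(-42843, Pow(Add(-18131, Mul(Add(-5150, -12066), Pow(Add(-8659, -602), -1))), Rational(1, 2))) = Add(-42843, Pow(Add(-18131, Mul(-17216, Pow(-9261, -1))), Rational(1, 2))) = Add(-42843, Pow(Add(-18131, Mul(-17216, Rational(-1, 9261))), Rational(1, 2))) = Add(-42843, Pow(Add(-18131, Rational(17216, 9261)), Rational(1, 2))) = Add(-42843, Pow(Rational(-167893975, 9261), Rational(1, 2))) = Add(-42843, Mul(Rational(5, 441), I, Pow(141030939, Rational(1, 2))))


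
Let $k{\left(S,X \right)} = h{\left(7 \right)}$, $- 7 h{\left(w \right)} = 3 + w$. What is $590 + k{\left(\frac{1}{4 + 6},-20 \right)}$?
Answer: $\frac{4120}{7} \approx 588.57$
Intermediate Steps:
$h{\left(w \right)} = - \frac{3}{7} - \frac{w}{7}$ ($h{\left(w \right)} = - \frac{3 + w}{7} = - \frac{3}{7} - \frac{w}{7}$)
$k{\left(S,X \right)} = - \frac{10}{7}$ ($k{\left(S,X \right)} = - \frac{3}{7} - 1 = - \frac{10}{7}$)
$590 + k{\left(\frac{1}{4 + 6},-20 \right)} = 590 - \frac{10}{7} = \frac{4120}{7}$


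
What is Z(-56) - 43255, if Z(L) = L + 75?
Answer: -43236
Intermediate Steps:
Z(L) = 75 + L
Z(-56) - 43255 = (75 - 56) - 43255 = 19 - 43255 = -43236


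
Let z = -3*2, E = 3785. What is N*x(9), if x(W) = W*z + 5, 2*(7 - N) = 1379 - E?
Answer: -59290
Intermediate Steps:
z = -6
N = 1210 (N = 7 - (1379 - 1*3785)/2 = 7 - (1379 - 3785)/2 = 7 - 1/2*(-2406) = 7 + 1203 = 1210)
x(W) = 5 - 6*W (x(W) = W*(-6) + 5 = -6*W + 5 = 5 - 6*W)
N*x(9) = 1210*(5 - 6*9) = 1210*(5 - 54) = 1210*(-49) = -59290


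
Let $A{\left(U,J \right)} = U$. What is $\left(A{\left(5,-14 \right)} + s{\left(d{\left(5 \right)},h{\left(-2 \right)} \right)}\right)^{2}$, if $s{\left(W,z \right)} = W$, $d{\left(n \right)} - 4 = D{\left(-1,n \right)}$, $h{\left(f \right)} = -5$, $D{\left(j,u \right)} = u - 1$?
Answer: $169$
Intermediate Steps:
$D{\left(j,u \right)} = -1 + u$
$d{\left(n \right)} = 3 + n$ ($d{\left(n \right)} = 4 + \left(-1 + n\right) = 3 + n$)
$\left(A{\left(5,-14 \right)} + s{\left(d{\left(5 \right)},h{\left(-2 \right)} \right)}\right)^{2} = \left(5 + \left(3 + 5\right)\right)^{2} = \left(5 + 8\right)^{2} = 13^{2} = 169$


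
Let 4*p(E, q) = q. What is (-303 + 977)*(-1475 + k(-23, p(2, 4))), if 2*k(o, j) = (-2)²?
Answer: -992802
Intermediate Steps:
p(E, q) = q/4
k(o, j) = 2 (k(o, j) = (½)*(-2)² = (½)*4 = 2)
(-303 + 977)*(-1475 + k(-23, p(2, 4))) = (-303 + 977)*(-1475 + 2) = 674*(-1473) = -992802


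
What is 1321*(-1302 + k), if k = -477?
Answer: -2350059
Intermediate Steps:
1321*(-1302 + k) = 1321*(-1302 - 477) = 1321*(-1779) = -2350059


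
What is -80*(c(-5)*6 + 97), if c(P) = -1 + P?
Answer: -4880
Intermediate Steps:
-80*(c(-5)*6 + 97) = -80*((-1 - 5)*6 + 97) = -80*(-6*6 + 97) = -80*(-36 + 97) = -80*61 = -4880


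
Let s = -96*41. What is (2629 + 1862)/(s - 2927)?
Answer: -4491/6863 ≈ -0.65438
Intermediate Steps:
s = -3936
(2629 + 1862)/(s - 2927) = (2629 + 1862)/(-3936 - 2927) = 4491/(-6863) = 4491*(-1/6863) = -4491/6863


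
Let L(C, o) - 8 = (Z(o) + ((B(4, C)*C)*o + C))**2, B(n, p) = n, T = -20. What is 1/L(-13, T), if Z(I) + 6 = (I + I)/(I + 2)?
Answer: 81/84806329 ≈ 9.5512e-7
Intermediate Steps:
Z(I) = -6 + 2*I/(2 + I) (Z(I) = -6 + (I + I)/(I + 2) = -6 + (2*I)/(2 + I) = -6 + 2*I/(2 + I))
L(C, o) = 8 + (C + 4*C*o + 4*(-3 - o)/(2 + o))**2 (L(C, o) = 8 + (4*(-3 - o)/(2 + o) + ((4*C)*o + C))**2 = 8 + (4*(-3 - o)/(2 + o) + (4*C*o + C))**2 = 8 + (4*(-3 - o)/(2 + o) + (C + 4*C*o))**2 = 8 + (C + 4*C*o + 4*(-3 - o)/(2 + o))**2)
1/L(-13, T) = 1/(((-12 - 4*(-20) - 13*(1 + 4*(-20))*(2 - 20))**2 + 8*(2 - 20)**2)/(2 - 20)**2) = 1/(((-12 + 80 - 13*(1 - 80)*(-18))**2 + 8*(-18)**2)/(-18)**2) = 1/(((-12 + 80 - 13*(-79)*(-18))**2 + 8*324)/324) = 1/(((-12 + 80 - 18486)**2 + 2592)/324) = 1/(((-18418)**2 + 2592)/324) = 1/((339222724 + 2592)/324) = 1/((1/324)*339225316) = 1/(84806329/81) = 81/84806329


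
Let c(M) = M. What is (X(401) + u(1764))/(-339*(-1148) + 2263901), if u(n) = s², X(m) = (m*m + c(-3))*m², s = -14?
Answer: 25856479394/2653073 ≈ 9745.9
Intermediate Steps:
X(m) = m²*(-3 + m²) (X(m) = (m*m - 3)*m² = (m² - 3)*m² = (-3 + m²)*m² = m²*(-3 + m²))
u(n) = 196 (u(n) = (-14)² = 196)
(X(401) + u(1764))/(-339*(-1148) + 2263901) = (401²*(-3 + 401²) + 196)/(-339*(-1148) + 2263901) = (160801*(-3 + 160801) + 196)/(389172 + 2263901) = (160801*160798 + 196)/2653073 = (25856479198 + 196)*(1/2653073) = 25856479394*(1/2653073) = 25856479394/2653073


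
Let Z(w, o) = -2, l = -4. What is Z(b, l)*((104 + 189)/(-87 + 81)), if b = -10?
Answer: 293/3 ≈ 97.667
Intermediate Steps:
Z(b, l)*((104 + 189)/(-87 + 81)) = -2*(104 + 189)/(-87 + 81) = -586/(-6) = -586*(-1)/6 = -2*(-293/6) = 293/3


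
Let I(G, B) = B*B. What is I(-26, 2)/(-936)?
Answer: -1/234 ≈ -0.0042735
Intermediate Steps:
I(G, B) = B**2
I(-26, 2)/(-936) = 2**2/(-936) = 4*(-1/936) = -1/234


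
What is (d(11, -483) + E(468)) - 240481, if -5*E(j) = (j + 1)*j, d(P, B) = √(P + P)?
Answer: -1421897/5 + √22 ≈ -2.8437e+5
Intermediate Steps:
d(P, B) = √2*√P (d(P, B) = √(2*P) = √2*√P)
E(j) = -j*(1 + j)/5 (E(j) = -(j + 1)*j/5 = -(1 + j)*j/5 = -j*(1 + j)/5)
(d(11, -483) + E(468)) - 240481 = (√2*√11 - ⅕*468*(1 + 468)) - 240481 = (√22 - ⅕*468*469) - 240481 = (√22 - 219492/5) - 240481 = (-219492/5 + √22) - 240481 = -1421897/5 + √22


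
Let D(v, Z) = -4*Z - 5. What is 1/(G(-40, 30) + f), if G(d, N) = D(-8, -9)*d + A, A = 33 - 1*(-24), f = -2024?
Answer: -1/3207 ≈ -0.00031182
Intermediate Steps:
D(v, Z) = -5 - 4*Z
A = 57 (A = 33 + 24 = 57)
G(d, N) = 57 + 31*d (G(d, N) = (-5 - 4*(-9))*d + 57 = (-5 + 36)*d + 57 = 31*d + 57 = 57 + 31*d)
1/(G(-40, 30) + f) = 1/((57 + 31*(-40)) - 2024) = 1/((57 - 1240) - 2024) = 1/(-1183 - 2024) = 1/(-3207) = -1/3207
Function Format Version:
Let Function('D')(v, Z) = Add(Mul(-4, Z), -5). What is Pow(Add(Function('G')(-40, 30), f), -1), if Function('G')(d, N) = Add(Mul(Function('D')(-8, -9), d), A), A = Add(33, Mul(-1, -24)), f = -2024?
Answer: Rational(-1, 3207) ≈ -0.00031182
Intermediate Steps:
Function('D')(v, Z) = Add(-5, Mul(-4, Z))
A = 57 (A = Add(33, 24) = 57)
Function('G')(d, N) = Add(57, Mul(31, d)) (Function('G')(d, N) = Add(Mul(Add(-5, Mul(-4, -9)), d), 57) = Add(Mul(Add(-5, 36), d), 57) = Add(Mul(31, d), 57) = Add(57, Mul(31, d)))
Pow(Add(Function('G')(-40, 30), f), -1) = Pow(Add(Add(57, Mul(31, -40)), -2024), -1) = Pow(Add(Add(57, -1240), -2024), -1) = Pow(Add(-1183, -2024), -1) = Pow(-3207, -1) = Rational(-1, 3207)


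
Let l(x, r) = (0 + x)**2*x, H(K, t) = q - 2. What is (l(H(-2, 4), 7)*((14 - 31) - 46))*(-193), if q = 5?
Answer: 328293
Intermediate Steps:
H(K, t) = 3 (H(K, t) = 5 - 2 = 3)
l(x, r) = x**3 (l(x, r) = x**2*x = x**3)
(l(H(-2, 4), 7)*((14 - 31) - 46))*(-193) = (3**3*((14 - 31) - 46))*(-193) = (27*(-17 - 46))*(-193) = (27*(-63))*(-193) = -1701*(-193) = 328293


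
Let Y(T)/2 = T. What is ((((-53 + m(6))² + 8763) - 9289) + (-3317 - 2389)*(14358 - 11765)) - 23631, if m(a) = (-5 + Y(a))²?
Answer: -14819799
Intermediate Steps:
Y(T) = 2*T
m(a) = (-5 + 2*a)²
((((-53 + m(6))² + 8763) - 9289) + (-3317 - 2389)*(14358 - 11765)) - 23631 = ((((-53 + (-5 + 2*6)²)² + 8763) - 9289) + (-3317 - 2389)*(14358 - 11765)) - 23631 = ((((-53 + (-5 + 12)²)² + 8763) - 9289) - 5706*2593) - 23631 = ((((-53 + 7²)² + 8763) - 9289) - 14795658) - 23631 = ((((-53 + 49)² + 8763) - 9289) - 14795658) - 23631 = ((((-4)² + 8763) - 9289) - 14795658) - 23631 = (((16 + 8763) - 9289) - 14795658) - 23631 = ((8779 - 9289) - 14795658) - 23631 = (-510 - 14795658) - 23631 = -14796168 - 23631 = -14819799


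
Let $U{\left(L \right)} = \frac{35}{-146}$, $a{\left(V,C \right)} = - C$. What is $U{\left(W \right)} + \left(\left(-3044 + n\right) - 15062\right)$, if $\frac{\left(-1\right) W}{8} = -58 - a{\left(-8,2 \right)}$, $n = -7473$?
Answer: $- \frac{3734569}{146} \approx -25579.0$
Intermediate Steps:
$W = 448$ ($W = - 8 \left(-58 - \left(-1\right) 2\right) = - 8 \left(-58 - -2\right) = - 8 \left(-58 + 2\right) = \left(-8\right) \left(-56\right) = 448$)
$U{\left(L \right)} = - \frac{35}{146}$ ($U{\left(L \right)} = 35 \left(- \frac{1}{146}\right) = - \frac{35}{146}$)
$U{\left(W \right)} + \left(\left(-3044 + n\right) - 15062\right) = - \frac{35}{146} - 25579 = - \frac{3734569}{146}$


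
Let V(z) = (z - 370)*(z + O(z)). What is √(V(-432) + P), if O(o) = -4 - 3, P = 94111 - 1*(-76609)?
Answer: √522798 ≈ 723.05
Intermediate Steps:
P = 170720 (P = 94111 + 76609 = 170720)
O(o) = -7
V(z) = (-370 + z)*(-7 + z) (V(z) = (z - 370)*(z - 7) = (-370 + z)*(-7 + z))
√(V(-432) + P) = √((2590 + (-432)² - 377*(-432)) + 170720) = √((2590 + 186624 + 162864) + 170720) = √(352078 + 170720) = √522798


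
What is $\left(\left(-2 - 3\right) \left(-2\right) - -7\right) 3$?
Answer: $51$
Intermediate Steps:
$\left(\left(-2 - 3\right) \left(-2\right) - -7\right) 3 = \left(\left(-5\right) \left(-2\right) + 7\right) 3 = \left(10 + 7\right) 3 = 17 \cdot 3 = 51$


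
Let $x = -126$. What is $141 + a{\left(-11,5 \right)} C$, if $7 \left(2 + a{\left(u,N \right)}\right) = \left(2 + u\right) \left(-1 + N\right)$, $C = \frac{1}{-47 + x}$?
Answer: $\frac{170801}{1211} \approx 141.04$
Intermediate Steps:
$C = - \frac{1}{173}$ ($C = \frac{1}{-47 - 126} = \frac{1}{-173} = - \frac{1}{173} \approx -0.0057803$)
$a{\left(u,N \right)} = -2 + \frac{\left(-1 + N\right) \left(2 + u\right)}{7}$ ($a{\left(u,N \right)} = -2 + \frac{\left(2 + u\right) \left(-1 + N\right)}{7} = -2 + \frac{\left(-1 + N\right) \left(2 + u\right)}{7}$)
$141 + a{\left(-11,5 \right)} C = 141 + \left(- \frac{16}{7} - - \frac{11}{7} + \frac{2}{7} \cdot 5 + \frac{1}{7} \cdot 5 \left(-11\right)\right) \left(- \frac{1}{173}\right) = 141 + \left(- \frac{16}{7} + \frac{11}{7} + \frac{10}{7} - \frac{55}{7}\right) \left(- \frac{1}{173}\right) = 141 - - \frac{50}{1211} = 141 + \frac{50}{1211} = \frac{170801}{1211}$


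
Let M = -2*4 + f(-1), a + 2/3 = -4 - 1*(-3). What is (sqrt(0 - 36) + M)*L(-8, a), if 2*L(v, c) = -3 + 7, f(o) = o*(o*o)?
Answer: -18 + 12*I ≈ -18.0 + 12.0*I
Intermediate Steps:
f(o) = o**3 (f(o) = o*o**2 = o**3)
a = -5/3 (a = -2/3 + (-4 - 1*(-3)) = -2/3 + (-4 + 3) = -2/3 - 1 = -5/3 ≈ -1.6667)
L(v, c) = 2 (L(v, c) = (-3 + 7)/2 = (1/2)*4 = 2)
M = -9 (M = -2*4 + (-1)**3 = -8 - 1 = -9)
(sqrt(0 - 36) + M)*L(-8, a) = (sqrt(0 - 36) - 9)*2 = (sqrt(-36) - 9)*2 = (6*I - 9)*2 = (-9 + 6*I)*2 = -18 + 12*I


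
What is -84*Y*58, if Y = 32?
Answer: -155904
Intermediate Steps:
-84*Y*58 = -84*32*58 = -2688*58 = -155904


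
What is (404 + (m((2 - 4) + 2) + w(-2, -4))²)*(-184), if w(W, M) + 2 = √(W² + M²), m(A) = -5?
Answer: -87032 + 5152*√5 ≈ -75512.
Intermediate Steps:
w(W, M) = -2 + √(M² + W²) (w(W, M) = -2 + √(W² + M²) = -2 + √(M² + W²))
(404 + (m((2 - 4) + 2) + w(-2, -4))²)*(-184) = (404 + (-5 + (-2 + √((-4)² + (-2)²)))²)*(-184) = (404 + (-5 + (-2 + √(16 + 4)))²)*(-184) = (404 + (-5 + (-2 + √20))²)*(-184) = (404 + (-5 + (-2 + 2*√5))²)*(-184) = (404 + (-7 + 2*√5)²)*(-184) = -74336 - 184*(-7 + 2*√5)²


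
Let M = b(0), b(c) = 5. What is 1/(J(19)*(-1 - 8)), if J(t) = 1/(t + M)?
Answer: -8/3 ≈ -2.6667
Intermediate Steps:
M = 5
J(t) = 1/(5 + t) (J(t) = 1/(t + 5) = 1/(5 + t))
1/(J(19)*(-1 - 8)) = 1/((-1 - 8)/(5 + 19)) = 1/(-9/24) = 1/((1/24)*(-9)) = 1/(-3/8) = -8/3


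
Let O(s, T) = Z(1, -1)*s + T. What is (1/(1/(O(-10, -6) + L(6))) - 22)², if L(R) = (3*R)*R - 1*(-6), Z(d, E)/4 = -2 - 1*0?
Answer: 27556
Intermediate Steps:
Z(d, E) = -8 (Z(d, E) = 4*(-2 - 1*0) = 4*(-2 + 0) = 4*(-2) = -8)
O(s, T) = T - 8*s (O(s, T) = -8*s + T = T - 8*s)
L(R) = 6 + 3*R² (L(R) = 3*R² + 6 = 6 + 3*R²)
(1/(1/(O(-10, -6) + L(6))) - 22)² = (1/(1/((-6 - 8*(-10)) + (6 + 3*6²))) - 22)² = (1/(1/((-6 + 80) + (6 + 3*36))) - 22)² = (1/(1/(74 + (6 + 108))) - 22)² = (1/(1/(74 + 114)) - 22)² = (1/(1/188) - 22)² = (188 - 22)² = 166² = 27556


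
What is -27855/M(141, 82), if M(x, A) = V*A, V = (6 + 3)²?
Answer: -3095/738 ≈ -4.1938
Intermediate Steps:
V = 81 (V = 9² = 81)
M(x, A) = 81*A
-27855/M(141, 82) = -27855/(81*82) = -27855/6642 = -27855*1/6642 = -3095/738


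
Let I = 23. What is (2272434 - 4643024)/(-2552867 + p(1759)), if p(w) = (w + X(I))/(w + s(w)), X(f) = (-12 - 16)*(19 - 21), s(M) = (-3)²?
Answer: 4191203120/4513467041 ≈ 0.92860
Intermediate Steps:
s(M) = 9
X(f) = 56 (X(f) = -28*(-2) = 56)
p(w) = (56 + w)/(9 + w) (p(w) = (w + 56)/(w + 9) = (56 + w)/(9 + w))
(2272434 - 4643024)/(-2552867 + p(1759)) = (2272434 - 4643024)/(-2552867 + (56 + 1759)/(9 + 1759)) = -2370590/(-2552867 + 1815/1768) = -2370590/(-4513467041/1768) = -2370590*(-1768/4513467041) = 4191203120/4513467041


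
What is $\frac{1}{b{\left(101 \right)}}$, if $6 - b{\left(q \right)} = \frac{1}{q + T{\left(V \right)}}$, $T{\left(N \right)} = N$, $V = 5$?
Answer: $\frac{106}{635} \approx 0.16693$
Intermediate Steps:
$b{\left(q \right)} = 6 - \frac{1}{5 + q}$ ($b{\left(q \right)} = 6 - \frac{1}{q + 5} = 6 - \frac{1}{5 + q}$)
$\frac{1}{b{\left(101 \right)}} = \frac{1}{\frac{1}{5 + 101} \left(29 + 6 \cdot 101\right)} = \frac{1}{\frac{1}{106} \left(29 + 606\right)} = \frac{1}{\frac{1}{106} \cdot 635} = \frac{1}{\frac{635}{106}} = \frac{106}{635}$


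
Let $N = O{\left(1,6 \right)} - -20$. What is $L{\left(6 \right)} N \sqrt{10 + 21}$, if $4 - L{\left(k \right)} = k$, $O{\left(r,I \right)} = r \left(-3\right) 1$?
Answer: $- 34 \sqrt{31} \approx -189.3$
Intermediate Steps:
$O{\left(r,I \right)} = - 3 r$ ($O{\left(r,I \right)} = - 3 r 1 = - 3 r$)
$L{\left(k \right)} = 4 - k$
$N = 17$ ($N = \left(-3\right) 1 - -20 = -3 + 20 = 17$)
$L{\left(6 \right)} N \sqrt{10 + 21} = \left(4 - 6\right) 17 \sqrt{10 + 21} = \left(4 - 6\right) 17 \sqrt{31} = \left(-2\right) 17 \sqrt{31} = - 34 \sqrt{31}$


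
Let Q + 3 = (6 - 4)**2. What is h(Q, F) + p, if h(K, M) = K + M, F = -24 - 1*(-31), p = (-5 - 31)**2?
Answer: 1304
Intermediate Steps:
Q = 1 (Q = -3 + (6 - 4)**2 = -3 + 2**2 = -3 + 4 = 1)
p = 1296 (p = (-36)**2 = 1296)
F = 7 (F = -24 + 31 = 7)
h(Q, F) + p = (1 + 7) + 1296 = 8 + 1296 = 1304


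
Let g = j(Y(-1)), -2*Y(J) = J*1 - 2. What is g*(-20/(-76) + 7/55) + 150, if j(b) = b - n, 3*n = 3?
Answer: 156954/1045 ≈ 150.20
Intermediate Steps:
n = 1 (n = (1/3)*3 = 1)
Y(J) = 1 - J/2 (Y(J) = -(J*1 - 2)/2 = -(J - 2)/2 = -(-2 + J)/2 = 1 - J/2)
j(b) = -1 + b (j(b) = b - 1*1 = b - 1 = -1 + b)
g = 1/2 (g = -1 + (1 - 1/2*(-1)) = -1 + (1 + 1/2) = -1 + 3/2 = 1/2 ≈ 0.50000)
g*(-20/(-76) + 7/55) + 150 = (-20/(-76) + 7/55)/2 + 150 = (-20*(-1/76) + 7*(1/55))/2 + 150 = (5/19 + 7/55)/2 + 150 = (1/2)*(408/1045) + 150 = 204/1045 + 150 = 156954/1045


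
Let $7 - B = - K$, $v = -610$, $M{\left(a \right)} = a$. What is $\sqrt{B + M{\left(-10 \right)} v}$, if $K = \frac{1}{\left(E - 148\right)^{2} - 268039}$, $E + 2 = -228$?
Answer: $\frac{4 \sqrt{5978666740345}}{125155} \approx 78.147$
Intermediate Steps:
$E = -230$ ($E = -2 - 228 = -230$)
$K = - \frac{1}{125155}$ ($K = \frac{1}{\left(-230 - 148\right)^{2} - 268039} = \frac{1}{\left(-378\right)^{2} - 268039} = \frac{1}{142884 - 268039} = \frac{1}{-125155} = - \frac{1}{125155} \approx -7.9901 \cdot 10^{-6}$)
$B = \frac{876084}{125155}$ ($B = 7 - \left(-1\right) \left(- \frac{1}{125155}\right) = 7 - \frac{1}{125155} = \frac{876084}{125155} \approx 7.0$)
$\sqrt{B + M{\left(-10 \right)} v} = \sqrt{\frac{876084}{125155} - -6100} = \sqrt{\frac{876084}{125155} + 6100} = \sqrt{\frac{764321584}{125155}} = \frac{4 \sqrt{5978666740345}}{125155}$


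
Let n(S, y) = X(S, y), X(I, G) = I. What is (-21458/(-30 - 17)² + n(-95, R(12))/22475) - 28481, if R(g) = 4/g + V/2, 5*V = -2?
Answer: -282897303536/9929455 ≈ -28491.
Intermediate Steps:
V = -⅖ (V = (⅕)*(-2) = -⅖ ≈ -0.40000)
R(g) = -⅕ + 4/g (R(g) = 4/g - ⅖/2 = 4/g - ⅖*½ = 4/g - ⅕ = -⅕ + 4/g)
n(S, y) = S
(-21458/(-30 - 17)² + n(-95, R(12))/22475) - 28481 = (-21458/(-30 - 17)² - 95/22475) - 28481 = (-21458/((-47)²) - 95*1/22475) - 28481 = (-21458/2209 - 19/4495) - 28481 = -96495681/9929455 - 28481 = -282897303536/9929455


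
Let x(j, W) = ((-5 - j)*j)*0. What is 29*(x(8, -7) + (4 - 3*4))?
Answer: -232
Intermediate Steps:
x(j, W) = 0 (x(j, W) = (j*(-5 - j))*0 = 0)
29*(x(8, -7) + (4 - 3*4)) = 29*(0 + (4 - 3*4)) = 29*(0 + (4 - 12)) = 29*(0 - 8) = 29*(-8) = -232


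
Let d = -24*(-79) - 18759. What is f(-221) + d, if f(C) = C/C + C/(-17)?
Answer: -16849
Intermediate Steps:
f(C) = 1 - C/17 (f(C) = 1 + C*(-1/17) = 1 - C/17)
d = -16863 (d = 1896 - 18759 = -16863)
f(-221) + d = (1 - 1/17*(-221)) - 16863 = (1 + 13) - 16863 = 14 - 16863 = -16849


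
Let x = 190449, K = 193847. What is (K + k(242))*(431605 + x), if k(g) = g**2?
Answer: 157013272194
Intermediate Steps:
(K + k(242))*(431605 + x) = (193847 + 242**2)*(431605 + 190449) = (193847 + 58564)*622054 = 252411*622054 = 157013272194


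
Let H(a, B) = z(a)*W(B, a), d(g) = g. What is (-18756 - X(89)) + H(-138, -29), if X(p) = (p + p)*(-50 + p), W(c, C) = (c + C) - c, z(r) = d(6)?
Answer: -26526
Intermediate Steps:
z(r) = 6
W(c, C) = C (W(c, C) = (C + c) - c = C)
H(a, B) = 6*a
X(p) = 2*p*(-50 + p) (X(p) = (2*p)*(-50 + p) = 2*p*(-50 + p))
(-18756 - X(89)) + H(-138, -29) = (-18756 - 2*89*(-50 + 89)) + 6*(-138) = (-18756 - 2*89*39) - 828 = (-18756 - 1*6942) - 828 = (-18756 - 6942) - 828 = -25698 - 828 = -26526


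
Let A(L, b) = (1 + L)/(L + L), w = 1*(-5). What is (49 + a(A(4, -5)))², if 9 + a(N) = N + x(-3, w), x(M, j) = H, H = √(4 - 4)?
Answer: 105625/64 ≈ 1650.4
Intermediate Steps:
w = -5
H = 0 (H = √0 = 0)
x(M, j) = 0
A(L, b) = (1 + L)/(2*L) (A(L, b) = (1 + L)/((2*L)) = (1 + L)*(1/(2*L)) = (1 + L)/(2*L))
a(N) = -9 + N (a(N) = -9 + (N + 0) = -9 + N)
(49 + a(A(4, -5)))² = (49 + (-9 + (½)*(1 + 4)/4))² = (49 + (-9 + (½)*(¼)*5))² = (49 + (-9 + 5/8))² = (49 - 67/8)² = (325/8)² = 105625/64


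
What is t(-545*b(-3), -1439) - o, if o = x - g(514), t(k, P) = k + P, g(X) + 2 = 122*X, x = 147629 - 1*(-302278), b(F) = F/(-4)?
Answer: -1556195/4 ≈ -3.8905e+5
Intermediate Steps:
b(F) = -F/4 (b(F) = F*(-¼) = -F/4)
x = 449907 (x = 147629 + 302278 = 449907)
g(X) = -2 + 122*X
t(k, P) = P + k
o = 387201 (o = 449907 - (-2 + 122*514) = 449907 - (-2 + 62708) = 449907 - 1*62706 = 449907 - 62706 = 387201)
t(-545*b(-3), -1439) - o = (-1439 - (-545)*(-3)/4) - 1*387201 = (-1439 - 545*¾) - 387201 = (-1439 - 1635/4) - 387201 = -7391/4 - 387201 = -1556195/4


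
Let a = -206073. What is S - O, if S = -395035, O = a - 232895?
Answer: 43933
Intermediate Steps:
O = -438968 (O = -206073 - 232895 = -438968)
S - O = -395035 - 1*(-438968) = -395035 + 438968 = 43933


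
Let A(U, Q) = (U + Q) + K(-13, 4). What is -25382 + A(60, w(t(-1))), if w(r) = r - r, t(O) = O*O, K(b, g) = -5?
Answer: -25327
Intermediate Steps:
t(O) = O**2
w(r) = 0
A(U, Q) = -5 + Q + U (A(U, Q) = (U + Q) - 5 = (Q + U) - 5 = -5 + Q + U)
-25382 + A(60, w(t(-1))) = -25382 + (-5 + 0 + 60) = -25382 + 55 = -25327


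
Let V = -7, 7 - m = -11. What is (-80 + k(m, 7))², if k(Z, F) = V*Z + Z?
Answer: 35344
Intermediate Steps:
m = 18 (m = 7 - 1*(-11) = 7 + 11 = 18)
k(Z, F) = -6*Z (k(Z, F) = -7*Z + Z = -6*Z)
(-80 + k(m, 7))² = (-80 - 6*18)² = (-80 - 108)² = (-188)² = 35344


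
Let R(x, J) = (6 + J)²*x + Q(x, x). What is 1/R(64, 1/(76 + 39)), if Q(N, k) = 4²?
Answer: 13225/30770384 ≈ 0.00042980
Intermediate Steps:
Q(N, k) = 16
R(x, J) = 16 + x*(6 + J)² (R(x, J) = (6 + J)²*x + 16 = x*(6 + J)² + 16 = 16 + x*(6 + J)²)
1/R(64, 1/(76 + 39)) = 1/(16 + 64*(6 + 1/(76 + 39))²) = 1/(16 + 64*(6 + 1/115)²) = 1/(16 + 64*(691/115)²) = 1/(16 + 64*(477481/13225)) = 1/(16 + 30558784/13225) = 1/(30770384/13225) = 13225/30770384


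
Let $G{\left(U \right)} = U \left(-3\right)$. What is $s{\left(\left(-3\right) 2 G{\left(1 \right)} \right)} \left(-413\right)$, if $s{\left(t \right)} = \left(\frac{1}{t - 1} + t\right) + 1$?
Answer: $- \frac{133812}{17} \approx -7871.3$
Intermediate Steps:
$G{\left(U \right)} = - 3 U$
$s{\left(t \right)} = 1 + t + \frac{1}{-1 + t}$ ($s{\left(t \right)} = \left(\frac{1}{-1 + t} + t\right) + 1 = \left(t + \frac{1}{-1 + t}\right) + 1 = 1 + t + \frac{1}{-1 + t}$)
$s{\left(\left(-3\right) 2 G{\left(1 \right)} \right)} \left(-413\right) = \frac{\left(\left(-3\right) 2 \left(\left(-3\right) 1\right)\right)^{2}}{-1 + \left(-3\right) 2 \left(\left(-3\right) 1\right)} \left(-413\right) = \frac{\left(\left(-6\right) \left(-3\right)\right)^{2}}{-1 - -18} \left(-413\right) = \frac{18^{2}}{-1 + 18} \left(-413\right) = \frac{324}{17} \left(-413\right) = - \frac{133812}{17}$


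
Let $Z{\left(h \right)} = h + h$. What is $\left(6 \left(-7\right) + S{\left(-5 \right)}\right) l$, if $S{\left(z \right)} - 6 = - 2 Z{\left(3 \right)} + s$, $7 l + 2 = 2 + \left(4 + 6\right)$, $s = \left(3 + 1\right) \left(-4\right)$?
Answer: $- \frac{640}{7} \approx -91.429$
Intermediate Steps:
$Z{\left(h \right)} = 2 h$
$s = -16$ ($s = 4 \left(-4\right) = -16$)
$l = \frac{10}{7}$ ($l = - \frac{2}{7} + \frac{2 + \left(4 + 6\right)}{7} = - \frac{2}{7} + \frac{2 + 10}{7} = - \frac{2}{7} + \frac{1}{7} \cdot 12 = - \frac{2}{7} + \frac{12}{7} = \frac{10}{7} \approx 1.4286$)
$S{\left(z \right)} = -22$ ($S{\left(z \right)} = 6 - \left(16 + 2 \cdot 2 \cdot 3\right) = 6 - 28 = -22$)
$\left(6 \left(-7\right) + S{\left(-5 \right)}\right) l = \left(6 \left(-7\right) - 22\right) \frac{10}{7} = \left(-42 - 22\right) \frac{10}{7} = \left(-64\right) \frac{10}{7} = - \frac{640}{7}$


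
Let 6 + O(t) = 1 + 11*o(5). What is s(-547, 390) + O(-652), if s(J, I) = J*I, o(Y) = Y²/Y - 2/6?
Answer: -639851/3 ≈ -2.1328e+5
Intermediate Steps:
o(Y) = -⅓ + Y (o(Y) = Y - 2*⅙ = Y - ⅓ = -⅓ + Y)
O(t) = 139/3 (O(t) = -6 + (1 + 11*(-⅓ + 5)) = -6 + (1 + 11*(14/3)) = -6 + (1 + 154/3) = -6 + 157/3 = 139/3)
s(J, I) = I*J
s(-547, 390) + O(-652) = 390*(-547) + 139/3 = -213330 + 139/3 = -639851/3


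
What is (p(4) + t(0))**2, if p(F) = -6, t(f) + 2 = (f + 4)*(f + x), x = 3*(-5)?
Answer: 4624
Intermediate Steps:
x = -15
t(f) = -2 + (-15 + f)*(4 + f) (t(f) = -2 + (f + 4)*(f - 15) = -2 + (4 + f)*(-15 + f) = -2 + (-15 + f)*(4 + f))
(p(4) + t(0))**2 = (-6 + (-62 + 0**2 - 11*0))**2 = (-6 + (-62 + 0 + 0))**2 = (-6 - 62)**2 = (-68)**2 = 4624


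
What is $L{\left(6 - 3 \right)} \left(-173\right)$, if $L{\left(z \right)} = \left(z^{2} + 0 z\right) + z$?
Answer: $-2076$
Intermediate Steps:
$L{\left(z \right)} = z + z^{2}$ ($L{\left(z \right)} = \left(z^{2} + 0\right) + z = z^{2} + z = z + z^{2}$)
$L{\left(6 - 3 \right)} \left(-173\right) = \left(6 - 3\right) \left(1 + \left(6 - 3\right)\right) \left(-173\right) = 3 \left(1 + 3\right) \left(-173\right) = 3 \cdot 4 \left(-173\right) = 12 \left(-173\right) = -2076$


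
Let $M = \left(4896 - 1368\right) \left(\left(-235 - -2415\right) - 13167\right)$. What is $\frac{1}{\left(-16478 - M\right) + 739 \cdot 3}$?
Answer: $\frac{1}{38747875} \approx 2.5808 \cdot 10^{-8}$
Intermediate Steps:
$M = -38762136$ ($M = 3528 \left(\left(-235 + 2415\right) - 13167\right) = 3528 \left(2180 - 13167\right) = 3528 \left(-10987\right) = -38762136$)
$\frac{1}{\left(-16478 - M\right) + 739 \cdot 3} = \frac{1}{\left(-16478 - -38762136\right) + 739 \cdot 3} = \frac{1}{\left(-16478 + 38762136\right) + 2217} = \frac{1}{38745658 + 2217} = \frac{1}{38747875}$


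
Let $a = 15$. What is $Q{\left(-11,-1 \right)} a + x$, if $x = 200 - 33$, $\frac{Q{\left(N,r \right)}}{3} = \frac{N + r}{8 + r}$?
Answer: $\frac{629}{7} \approx 89.857$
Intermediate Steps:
$Q{\left(N,r \right)} = \frac{3 \left(N + r\right)}{8 + r}$ ($Q{\left(N,r \right)} = 3 \frac{N + r}{8 + r} = \frac{3 \left(N + r\right)}{8 + r}$)
$x = 167$
$Q{\left(-11,-1 \right)} a + x = \frac{3 \left(-11 - 1\right)}{8 - 1} \cdot 15 + 167 = 3 \cdot \frac{1}{7} \left(-12\right) 15 + 167 = \left(- \frac{36}{7}\right) 15 + 167 = - \frac{540}{7} + 167 = \frac{629}{7}$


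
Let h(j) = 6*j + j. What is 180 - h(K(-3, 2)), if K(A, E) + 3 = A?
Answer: 222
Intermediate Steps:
K(A, E) = -3 + A
h(j) = 7*j
180 - h(K(-3, 2)) = 180 - 7*(-3 - 3) = 180 - 7*(-6) = 180 - 1*(-42) = 180 + 42 = 222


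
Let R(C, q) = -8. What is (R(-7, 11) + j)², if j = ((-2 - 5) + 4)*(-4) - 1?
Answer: 9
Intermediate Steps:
j = 11 (j = (-7 + 4)*(-4) - 1 = -3*(-4) - 1 = 12 - 1 = 11)
(R(-7, 11) + j)² = (-8 + 11)² = 3² = 9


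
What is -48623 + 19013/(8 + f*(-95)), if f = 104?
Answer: -480025269/9872 ≈ -48625.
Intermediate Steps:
-48623 + 19013/(8 + f*(-95)) = -48623 + 19013/(8 + 104*(-95)) = -48623 + 19013/(8 - 9880) = -48623 + 19013/(-9872) = -48623 + 19013*(-1/9872) = -48623 - 19013/9872 = -480025269/9872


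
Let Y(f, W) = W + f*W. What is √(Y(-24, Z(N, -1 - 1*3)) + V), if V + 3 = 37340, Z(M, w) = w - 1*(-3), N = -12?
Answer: 4*√2335 ≈ 193.29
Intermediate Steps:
Z(M, w) = 3 + w (Z(M, w) = w + 3 = 3 + w)
Y(f, W) = W + W*f
V = 37337 (V = -3 + 37340 = 37337)
√(Y(-24, Z(N, -1 - 1*3)) + V) = √((3 + (-1 - 1*3))*(1 - 24) + 37337) = √((3 + (-1 - 3))*(-23) + 37337) = √((3 - 4)*(-23) + 37337) = √(-1*(-23) + 37337) = √(23 + 37337) = √37360 = 4*√2335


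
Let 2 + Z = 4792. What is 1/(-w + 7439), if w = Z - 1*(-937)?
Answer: 1/1712 ≈ 0.00058411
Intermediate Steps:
Z = 4790 (Z = -2 + 4792 = 4790)
w = 5727 (w = 4790 - 1*(-937) = 4790 + 937 = 5727)
1/(-w + 7439) = 1/(-1*5727 + 7439) = 1/(-5727 + 7439) = 1/1712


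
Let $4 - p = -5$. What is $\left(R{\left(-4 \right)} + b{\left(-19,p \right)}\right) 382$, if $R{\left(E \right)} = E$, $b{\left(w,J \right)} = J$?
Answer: $1910$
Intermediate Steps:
$p = 9$ ($p = 4 - -5 = 4 + 5 = 9$)
$\left(R{\left(-4 \right)} + b{\left(-19,p \right)}\right) 382 = \left(-4 + 9\right) 382 = 5 \cdot 382 = 1910$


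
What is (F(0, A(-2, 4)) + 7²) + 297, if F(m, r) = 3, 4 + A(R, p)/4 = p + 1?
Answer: 349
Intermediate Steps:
A(R, p) = -12 + 4*p (A(R, p) = -16 + 4*(p + 1) = -16 + 4*(1 + p) = -16 + (4 + 4*p) = -12 + 4*p)
(F(0, A(-2, 4)) + 7²) + 297 = (3 + 7²) + 297 = (3 + 49) + 297 = 52 + 297 = 349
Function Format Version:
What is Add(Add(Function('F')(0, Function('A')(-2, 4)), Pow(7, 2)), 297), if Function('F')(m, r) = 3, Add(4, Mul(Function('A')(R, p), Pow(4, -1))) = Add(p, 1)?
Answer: 349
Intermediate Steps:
Function('A')(R, p) = Add(-12, Mul(4, p)) (Function('A')(R, p) = Add(-16, Mul(4, Add(p, 1))) = Add(-16, Mul(4, Add(1, p))) = Add(-16, Add(4, Mul(4, p))) = Add(-12, Mul(4, p)))
Add(Add(Function('F')(0, Function('A')(-2, 4)), Pow(7, 2)), 297) = Add(Add(3, Pow(7, 2)), 297) = Add(Add(3, 49), 297) = Add(52, 297) = 349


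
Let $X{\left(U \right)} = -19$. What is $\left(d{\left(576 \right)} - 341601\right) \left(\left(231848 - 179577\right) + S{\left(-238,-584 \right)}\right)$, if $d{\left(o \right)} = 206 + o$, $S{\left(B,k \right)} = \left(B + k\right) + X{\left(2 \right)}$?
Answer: $-17528321170$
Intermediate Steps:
$S{\left(B,k \right)} = -19 + B + k$ ($S{\left(B,k \right)} = \left(B + k\right) - 19 = -19 + B + k$)
$\left(d{\left(576 \right)} - 341601\right) \left(\left(231848 - 179577\right) + S{\left(-238,-584 \right)}\right) = \left(\left(206 + 576\right) - 341601\right) \left(\left(231848 - 179577\right) - 841\right) = \left(782 - 341601\right) \left(52271 - 841\right) = \left(-340819\right) 51430 = -17528321170$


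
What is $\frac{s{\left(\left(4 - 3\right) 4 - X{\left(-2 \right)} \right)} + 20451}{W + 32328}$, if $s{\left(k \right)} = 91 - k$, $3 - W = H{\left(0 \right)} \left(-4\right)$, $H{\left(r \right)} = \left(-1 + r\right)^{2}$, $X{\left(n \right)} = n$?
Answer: $\frac{20536}{32335} \approx 0.6351$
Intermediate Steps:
$W = 7$ ($W = 3 - \left(-1 + 0\right)^{2} \left(-4\right) = 3 - \left(-1\right)^{2} \left(-4\right) = 3 - 1 \left(-4\right) = 3 - -4 = 3 + 4 = 7$)
$\frac{s{\left(\left(4 - 3\right) 4 - X{\left(-2 \right)} \right)} + 20451}{W + 32328} = \frac{\left(91 - \left(\left(4 - 3\right) 4 - -2\right)\right) + 20451}{7 + 32328} = \frac{\left(91 - \left(1 \cdot 4 + 2\right)\right) + 20451}{32335} = \left(\left(91 - \left(4 + 2\right)\right) + 20451\right) \frac{1}{32335} = \left(\left(91 - 6\right) + 20451\right) \frac{1}{32335} = \left(85 + 20451\right) \frac{1}{32335} = 20536 \cdot \frac{1}{32335} = \frac{20536}{32335}$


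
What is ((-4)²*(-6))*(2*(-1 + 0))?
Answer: 192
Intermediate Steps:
((-4)²*(-6))*(2*(-1 + 0)) = (16*(-6))*(2*(-1)) = -96*(-2) = 192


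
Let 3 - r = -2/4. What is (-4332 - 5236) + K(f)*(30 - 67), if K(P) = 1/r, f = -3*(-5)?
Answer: -67050/7 ≈ -9578.6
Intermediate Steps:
f = 15
r = 7/2 (r = 3 - (-2)/4 = 3 - 1*(-½) = 3 + ½ = 7/2 ≈ 3.5000)
K(P) = 2/7 (K(P) = 1/(7/2) = 2/7)
(-4332 - 5236) + K(f)*(30 - 67) = (-4332 - 5236) + 2*(30 - 67)/7 = -9568 + (2/7)*(-37) = -9568 - 74/7 = -67050/7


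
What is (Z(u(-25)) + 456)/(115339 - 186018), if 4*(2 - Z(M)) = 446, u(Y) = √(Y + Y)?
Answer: -99/20194 ≈ -0.0049024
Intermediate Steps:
u(Y) = √2*√Y (u(Y) = √(2*Y) = √2*√Y)
Z(M) = -219/2 (Z(M) = 2 - ¼*446 = 2 - 223/2 = -219/2)
(Z(u(-25)) + 456)/(115339 - 186018) = (-219/2 + 456)/(115339 - 186018) = (693/2)/(-70679) = (693/2)*(-1/70679) = -99/20194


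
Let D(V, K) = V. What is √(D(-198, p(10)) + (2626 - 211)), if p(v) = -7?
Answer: √2217 ≈ 47.085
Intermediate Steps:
√(D(-198, p(10)) + (2626 - 211)) = √(-198 + (2626 - 211)) = √(-198 + 2415) = √2217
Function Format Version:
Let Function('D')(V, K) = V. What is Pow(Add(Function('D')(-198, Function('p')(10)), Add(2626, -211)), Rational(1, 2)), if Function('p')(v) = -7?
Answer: Pow(2217, Rational(1, 2)) ≈ 47.085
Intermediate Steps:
Pow(Add(Function('D')(-198, Function('p')(10)), Add(2626, -211)), Rational(1, 2)) = Pow(Add(-198, Add(2626, -211)), Rational(1, 2)) = Pow(Add(-198, 2415), Rational(1, 2)) = Pow(2217, Rational(1, 2))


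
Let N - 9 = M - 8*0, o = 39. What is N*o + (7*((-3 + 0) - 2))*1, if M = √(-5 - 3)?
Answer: 316 + 78*I*√2 ≈ 316.0 + 110.31*I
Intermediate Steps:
M = 2*I*√2 (M = √(-8) = 2*I*√2 ≈ 2.8284*I)
N = 9 + 2*I*√2 (N = 9 + (2*I*√2 - 8*0) = 9 + (2*I*√2 + 0) = 9 + 2*I*√2 ≈ 9.0 + 2.8284*I)
N*o + (7*((-3 + 0) - 2))*1 = (9 + 2*I*√2)*39 + (7*((-3 + 0) - 2))*1 = (351 + 78*I*√2) + (7*(-3 - 2))*1 = (351 + 78*I*√2) + (7*(-5))*1 = (351 + 78*I*√2) - 35*1 = (351 + 78*I*√2) - 35 = 316 + 78*I*√2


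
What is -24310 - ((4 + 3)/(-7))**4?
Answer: -24311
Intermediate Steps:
-24310 - ((4 + 3)/(-7))**4 = -24310 - (7*(-1/7))**4 = -24310 - 1*(-1)**4 = -24310 - 1*1 = -24310 - 1 = -24311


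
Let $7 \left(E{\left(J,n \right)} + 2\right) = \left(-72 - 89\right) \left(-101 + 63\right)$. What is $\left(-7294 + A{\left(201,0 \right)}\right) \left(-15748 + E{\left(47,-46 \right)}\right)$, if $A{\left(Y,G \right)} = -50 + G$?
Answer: $109249344$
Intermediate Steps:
$E{\left(J,n \right)} = 872$ ($E{\left(J,n \right)} = -2 + \frac{\left(-72 - 89\right) \left(-101 + 63\right)}{7} = -2 + \frac{\left(-161\right) \left(-38\right)}{7} = -2 + \frac{1}{7} \cdot 6118 = -2 + 874 = 872$)
$\left(-7294 + A{\left(201,0 \right)}\right) \left(-15748 + E{\left(47,-46 \right)}\right) = \left(-7294 + \left(-50 + 0\right)\right) \left(-15748 + 872\right) = \left(-7294 - 50\right) \left(-14876\right) = \left(-7344\right) \left(-14876\right) = 109249344$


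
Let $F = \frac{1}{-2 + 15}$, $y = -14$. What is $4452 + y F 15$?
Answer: $\frac{57666}{13} \approx 4435.8$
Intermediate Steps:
$F = \frac{1}{13} \approx 0.076923$
$4452 + y F 15 = 4452 + \left(-14\right) \frac{1}{13} \cdot 15 = 4452 - \frac{210}{13} = \frac{57666}{13}$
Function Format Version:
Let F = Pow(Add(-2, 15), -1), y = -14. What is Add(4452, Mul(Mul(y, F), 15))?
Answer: Rational(57666, 13) ≈ 4435.8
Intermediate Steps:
F = Rational(1, 13) (F = Pow(13, -1) = Rational(1, 13) ≈ 0.076923)
Add(4452, Mul(Mul(y, F), 15)) = Add(4452, Mul(Mul(-14, Rational(1, 13)), 15)) = Add(4452, Mul(Rational(-14, 13), 15)) = Add(4452, Rational(-210, 13)) = Rational(57666, 13)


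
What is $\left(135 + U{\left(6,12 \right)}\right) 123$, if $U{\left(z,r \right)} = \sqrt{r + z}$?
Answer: $16605 + 369 \sqrt{2} \approx 17127.0$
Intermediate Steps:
$\left(135 + U{\left(6,12 \right)}\right) 123 = \left(135 + \sqrt{12 + 6}\right) 123 = \left(135 + \sqrt{18}\right) 123 = \left(135 + 3 \sqrt{2}\right) 123 = 16605 + 369 \sqrt{2}$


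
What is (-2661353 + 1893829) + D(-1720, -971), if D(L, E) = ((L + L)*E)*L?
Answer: -5745980324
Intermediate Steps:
D(L, E) = 2*E*L² (D(L, E) = ((2*L)*E)*L = (2*E*L)*L = 2*E*L²)
(-2661353 + 1893829) + D(-1720, -971) = (-2661353 + 1893829) + 2*(-971)*(-1720)² = -767524 + 2*(-971)*2958400 = -767524 - 5745212800 = -5745980324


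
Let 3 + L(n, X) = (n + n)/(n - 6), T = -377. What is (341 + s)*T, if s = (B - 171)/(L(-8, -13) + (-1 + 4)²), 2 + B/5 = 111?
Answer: -3707418/25 ≈ -1.4830e+5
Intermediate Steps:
B = 545 (B = -10 + 5*111 = -10 + 555 = 545)
L(n, X) = -3 + 2*n/(-6 + n) (L(n, X) = -3 + (n + n)/(n - 6) = -3 + (2*n)/(-6 + n) = -3 + 2*n/(-6 + n))
s = 1309/25 (s = (545 - 171)/((18 - 1*(-8))/(-6 - 8) + (-1 + 4)²) = 374/((18 + 8)/(-14) + 3²) = 374/(-1/14*26 + 9) = 374/(-13/7 + 9) = 374/(50/7) = 374*(7/50) = 1309/25 ≈ 52.360)
(341 + s)*T = (341 + 1309/25)*(-377) = (9834/25)*(-377) = -3707418/25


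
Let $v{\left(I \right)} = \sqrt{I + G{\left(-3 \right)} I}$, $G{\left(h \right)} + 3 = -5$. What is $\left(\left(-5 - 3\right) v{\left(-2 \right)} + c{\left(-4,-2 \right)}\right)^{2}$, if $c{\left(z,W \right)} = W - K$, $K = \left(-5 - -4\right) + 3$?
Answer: $912 + 64 \sqrt{14} \approx 1151.5$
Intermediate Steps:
$G{\left(h \right)} = -8$ ($G{\left(h \right)} = -3 - 5 = -8$)
$K = 2$ ($K = \left(-5 + 4\right) + 3 = -1 + 3 = 2$)
$c{\left(z,W \right)} = -2 + W$ ($c{\left(z,W \right)} = W - 2 = -2 + W$)
$v{\left(I \right)} = \sqrt{7} \sqrt{- I}$ ($v{\left(I \right)} = \sqrt{I - 8 I} = \sqrt{- 7 I} = \sqrt{7} \sqrt{- I}$)
$\left(\left(-5 - 3\right) v{\left(-2 \right)} + c{\left(-4,-2 \right)}\right)^{2} = \left(\left(-5 - 3\right) \sqrt{7} \sqrt{\left(-1\right) \left(-2\right)} - 4\right)^{2} = \left(- 8 \sqrt{7} \sqrt{2} - 4\right)^{2} = \left(- 8 \sqrt{14} - 4\right)^{2} = \left(-4 - 8 \sqrt{14}\right)^{2}$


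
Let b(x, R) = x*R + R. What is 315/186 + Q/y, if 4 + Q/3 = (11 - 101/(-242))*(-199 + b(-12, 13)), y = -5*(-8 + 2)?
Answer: -7299071/18755 ≈ -389.18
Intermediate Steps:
b(x, R) = R + R*x (b(x, R) = R*x + R = R + R*x)
y = 30 (y = -5*(-6) = 30)
Q = -1418871/121 (Q = -12 + 3*((11 - 101/(-242))*(-199 + 13*(1 - 12))) = -12 + 3*((11 - 101*(-1/242))*(-199 + 13*(-11))) = -12 + 3*((11 + 101/242)*(-199 - 143)) = -12 + 3*((2763/242)*(-342)) = -12 + 3*(-472473/121) = -12 - 1417419/121 = -1418871/121 ≈ -11726.)
315/186 + Q/y = 315/186 - 1418871/121/30 = 315*(1/186) - 1418871/121*1/30 = 105/62 - 472957/1210 = -7299071/18755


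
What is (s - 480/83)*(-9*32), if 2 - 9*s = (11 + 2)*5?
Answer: 305568/83 ≈ 3681.5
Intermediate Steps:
s = -7 (s = 2/9 - (11 + 2)*5/9 = 2/9 - 13*5/9 = 2/9 - 1/9*65 = 2/9 - 65/9 = -7)
(s - 480/83)*(-9*32) = (-7 - 480/83)*(-9*32) = (-7 - 480*1/83)*(-288) = (-7 - 480/83)*(-288) = -1061/83*(-288) = 305568/83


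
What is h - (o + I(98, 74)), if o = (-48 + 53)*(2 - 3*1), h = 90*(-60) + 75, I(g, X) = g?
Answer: -5418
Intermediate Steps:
h = -5325 (h = -5400 + 75 = -5325)
o = -5 (o = 5*(2 - 3) = 5*(-1) = -5)
h - (o + I(98, 74)) = -5325 - (-5 + 98) = -5325 - 1*93 = -5325 - 93 = -5418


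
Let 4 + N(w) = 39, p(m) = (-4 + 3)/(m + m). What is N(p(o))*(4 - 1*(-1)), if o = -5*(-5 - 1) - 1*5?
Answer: 175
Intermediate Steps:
o = 25 (o = -5*(-6) - 5 = 30 - 5 = 25)
p(m) = -1/(2*m)
N(w) = 35 (N(w) = -4 + 39 = 35)
N(p(o))*(4 - 1*(-1)) = 35*(4 - 1*(-1)) = 35*(4 + 1) = 35*5 = 175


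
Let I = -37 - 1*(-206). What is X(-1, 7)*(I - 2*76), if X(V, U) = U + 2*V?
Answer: 85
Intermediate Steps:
I = 169 (I = -37 + 206 = 169)
X(-1, 7)*(I - 2*76) = (7 + 2*(-1))*(169 - 2*76) = (7 - 2)*(169 - 152) = 5*17 = 85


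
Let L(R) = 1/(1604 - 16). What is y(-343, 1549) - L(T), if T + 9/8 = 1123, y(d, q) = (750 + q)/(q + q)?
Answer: 1823857/2459812 ≈ 0.74146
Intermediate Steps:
y(d, q) = (750 + q)/(2*q) (y(d, q) = (750 + q)/((2*q)) = (750 + q)*(1/(2*q)) = (750 + q)/(2*q))
T = 8975/8 (T = -9/8 + 1123 = 8975/8 ≈ 1121.9)
L(R) = 1/1588
y(-343, 1549) - L(T) = (½)*(750 + 1549)/1549 - 1*1/1588 = (½)*(1/1549)*2299 - 1/1588 = 2299/3098 - 1/1588 = 1823857/2459812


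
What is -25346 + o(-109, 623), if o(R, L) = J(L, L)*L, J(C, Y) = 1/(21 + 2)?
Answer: -582335/23 ≈ -25319.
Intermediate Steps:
J(C, Y) = 1/23
o(R, L) = L/23
-25346 + o(-109, 623) = -25346 + (1/23)*623 = -25346 + 623/23 = -582335/23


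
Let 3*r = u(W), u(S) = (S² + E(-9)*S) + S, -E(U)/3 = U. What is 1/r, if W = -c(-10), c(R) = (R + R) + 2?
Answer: 1/276 ≈ 0.0036232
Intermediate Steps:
c(R) = 2 + 2*R (c(R) = 2*R + 2 = 2 + 2*R)
E(U) = -3*U
W = 18 (W = -(2 + 2*(-10)) = -(2 - 20) = -1*(-18) = 18)
u(S) = S² + 28*S (u(S) = (S² + (-3*(-9))*S) + S = (S² + 27*S) + S = S² + 28*S)
r = 276 (r = (18*(28 + 18))/3 = (18*46)/3 = (⅓)*828 = 276)
1/r = 1/276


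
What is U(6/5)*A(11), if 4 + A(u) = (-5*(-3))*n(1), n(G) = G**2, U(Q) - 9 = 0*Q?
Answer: 99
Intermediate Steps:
U(Q) = 9 (U(Q) = 9 + 0*Q = 9 + 0 = 9)
A(u) = 11 (A(u) = -4 - 5*(-3)*1**2 = -4 + 15*1 = -4 + 15 = 11)
U(6/5)*A(11) = 9*11 = 99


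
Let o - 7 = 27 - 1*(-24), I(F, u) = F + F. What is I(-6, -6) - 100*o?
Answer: -5812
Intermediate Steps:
I(F, u) = 2*F
o = 58 (o = 7 + (27 - 1*(-24)) = 7 + (27 + 24) = 7 + 51 = 58)
I(-6, -6) - 100*o = 2*(-6) - 100*58 = -12 - 5800 = -5812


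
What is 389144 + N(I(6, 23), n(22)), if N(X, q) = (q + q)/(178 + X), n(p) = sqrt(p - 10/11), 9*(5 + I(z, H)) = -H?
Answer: 389144 + 18*sqrt(638)/8437 ≈ 3.8914e+5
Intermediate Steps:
I(z, H) = -5 - H/9 (I(z, H) = -5 + (-H)/9 = -5 - H/9)
n(p) = sqrt(-10/11 + p) (n(p) = sqrt(p - 10*1/11) = sqrt(p - 10/11) = sqrt(-10/11 + p))
N(X, q) = 2*q/(178 + X) (N(X, q) = (2*q)/(178 + X) = 2*q/(178 + X))
389144 + N(I(6, 23), n(22)) = 389144 + 2*(sqrt(-110 + 121*22)/11)/(178 + (-5 - 1/9*23)) = 389144 + 2*(sqrt(-110 + 2662)/11)/(178 + (-5 - 23/9)) = 389144 + 2*(sqrt(2552)/11)/(178 - 68/9) = 389144 + 2*((2*sqrt(638))/11)/(1534/9) = 389144 + 2*(2*sqrt(638)/11)*(9/1534) = 389144 + 18*sqrt(638)/8437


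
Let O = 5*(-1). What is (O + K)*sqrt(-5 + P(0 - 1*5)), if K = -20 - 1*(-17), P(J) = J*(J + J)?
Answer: -24*sqrt(5) ≈ -53.666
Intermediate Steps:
O = -5
P(J) = 2*J**2 (P(J) = J*(2*J) = 2*J**2)
K = -3 (K = -20 + 17 = -3)
(O + K)*sqrt(-5 + P(0 - 1*5)) = (-5 - 3)*sqrt(-5 + 2*(0 - 1*5)**2) = -8*sqrt(-5 + 2*(0 - 5)**2) = -8*sqrt(-5 + 2*(-5)**2) = -8*sqrt(-5 + 2*25) = -8*sqrt(-5 + 50) = -24*sqrt(5)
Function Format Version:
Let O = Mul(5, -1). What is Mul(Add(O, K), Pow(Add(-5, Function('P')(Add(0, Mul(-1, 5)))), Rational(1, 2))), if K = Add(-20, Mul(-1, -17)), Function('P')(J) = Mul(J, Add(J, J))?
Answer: Mul(-24, Pow(5, Rational(1, 2))) ≈ -53.666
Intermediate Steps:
O = -5
Function('P')(J) = Mul(2, Pow(J, 2)) (Function('P')(J) = Mul(J, Mul(2, J)) = Mul(2, Pow(J, 2)))
K = -3 (K = Add(-20, 17) = -3)
Mul(Add(O, K), Pow(Add(-5, Function('P')(Add(0, Mul(-1, 5)))), Rational(1, 2))) = Mul(Add(-5, -3), Pow(Add(-5, Mul(2, Pow(Add(0, Mul(-1, 5)), 2))), Rational(1, 2))) = Mul(-8, Pow(Add(-5, Mul(2, Pow(Add(0, -5), 2))), Rational(1, 2))) = Mul(-8, Pow(Add(-5, Mul(2, Pow(-5, 2))), Rational(1, 2))) = Mul(-8, Pow(Add(-5, Mul(2, 25)), Rational(1, 2))) = Mul(-8, Pow(Add(-5, 50), Rational(1, 2))) = Mul(-8, Pow(45, Rational(1, 2))) = Mul(-8, Mul(3, Pow(5, Rational(1, 2)))) = Mul(-24, Pow(5, Rational(1, 2)))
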